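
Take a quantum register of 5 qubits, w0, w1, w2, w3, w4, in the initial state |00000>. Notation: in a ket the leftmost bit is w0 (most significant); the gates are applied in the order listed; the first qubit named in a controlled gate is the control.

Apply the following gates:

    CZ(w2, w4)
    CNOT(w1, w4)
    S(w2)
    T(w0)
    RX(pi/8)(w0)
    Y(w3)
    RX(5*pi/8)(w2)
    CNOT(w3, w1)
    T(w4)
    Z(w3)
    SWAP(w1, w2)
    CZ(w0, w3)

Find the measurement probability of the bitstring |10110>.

The probability of measuring |10110> is sin(pi/16)**2*cos(5*pi/16)**2.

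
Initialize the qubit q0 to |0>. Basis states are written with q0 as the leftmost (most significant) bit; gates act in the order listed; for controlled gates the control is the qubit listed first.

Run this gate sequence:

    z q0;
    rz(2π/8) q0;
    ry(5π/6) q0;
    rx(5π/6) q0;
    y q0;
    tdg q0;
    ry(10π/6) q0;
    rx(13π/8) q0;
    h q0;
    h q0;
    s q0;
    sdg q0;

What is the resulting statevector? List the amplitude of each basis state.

The final amplitudes are 3*exp(-3*I*pi/8)*sin(3*pi/16)/8 + exp(-3*I*pi/8)*cos(3*pi/16)/4 - sqrt(3)*I*exp(-I*pi/8)*cos(3*pi/16)/8 + sqrt(3)*exp(-3*I*pi/8)*cos(3*pi/16)/8 - sqrt(3)*I*exp(-3*I*pi/8)*cos(3*pi/16)/8 - exp(-I*pi/8)*sin(3*pi/16)/8 + I*exp(-I*pi/8)*sin(3*pi/16)/8 - sqrt(3)*exp(-I*pi/8)*cos(3*pi/16)/8 + I*exp(-3*I*pi/8)*cos(3*pi/16)/4 + 3*I*exp(-3*I*pi/8)*sin(3*pi/16)/8 + sqrt(3)*I*exp(-3*I*pi/8)*sin(3*pi/16)/4 - sqrt(3)*exp(-3*I*pi/8)*sin(3*pi/16)/4 on |0>, sqrt(3)*exp(-3*I*pi/8)*cos(3*pi/16)/4 + 3*exp(-3*I*pi/8)*cos(3*pi/16)/8 - 3*I*exp(-3*I*pi/8)*cos(3*pi/16)/8 - sqrt(3)*I*exp(-I*pi/8)*sin(3*pi/16)/8 + sqrt(3)*exp(-3*I*pi/8)*sin(3*pi/16)/8 + sqrt(3)*exp(-I*pi/8)*sin(3*pi/16)/8 + exp(-I*pi/8)*cos(3*pi/16)/8 + sqrt(3)*I*exp(-3*I*pi/8)*sin(3*pi/16)/8 + I*exp(-3*I*pi/8)*sin(3*pi/16)/4 + I*exp(-I*pi/8)*cos(3*pi/16)/8 - exp(-3*I*pi/8)*sin(3*pi/16)/4 + sqrt(3)*I*exp(-3*I*pi/8)*cos(3*pi/16)/4 on |1>.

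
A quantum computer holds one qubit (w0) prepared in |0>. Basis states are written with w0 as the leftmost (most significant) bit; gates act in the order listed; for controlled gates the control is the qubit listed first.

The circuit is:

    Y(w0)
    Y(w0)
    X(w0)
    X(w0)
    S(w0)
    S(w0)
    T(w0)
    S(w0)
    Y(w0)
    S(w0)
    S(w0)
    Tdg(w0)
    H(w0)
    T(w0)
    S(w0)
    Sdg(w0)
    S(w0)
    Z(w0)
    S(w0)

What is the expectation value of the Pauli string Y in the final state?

The observable Y averages to -sqrt(2)/2.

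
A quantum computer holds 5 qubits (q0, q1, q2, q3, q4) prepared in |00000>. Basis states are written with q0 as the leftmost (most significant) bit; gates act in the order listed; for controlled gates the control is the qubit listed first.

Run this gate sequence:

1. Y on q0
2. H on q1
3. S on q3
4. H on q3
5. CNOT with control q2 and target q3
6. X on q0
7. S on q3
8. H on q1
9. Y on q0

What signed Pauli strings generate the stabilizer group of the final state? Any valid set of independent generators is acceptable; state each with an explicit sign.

The stabilizer group can be generated by +IIIYI, -ZIIII, +IZIII, +IIZII, +IIIIZ, among other valid generating sets.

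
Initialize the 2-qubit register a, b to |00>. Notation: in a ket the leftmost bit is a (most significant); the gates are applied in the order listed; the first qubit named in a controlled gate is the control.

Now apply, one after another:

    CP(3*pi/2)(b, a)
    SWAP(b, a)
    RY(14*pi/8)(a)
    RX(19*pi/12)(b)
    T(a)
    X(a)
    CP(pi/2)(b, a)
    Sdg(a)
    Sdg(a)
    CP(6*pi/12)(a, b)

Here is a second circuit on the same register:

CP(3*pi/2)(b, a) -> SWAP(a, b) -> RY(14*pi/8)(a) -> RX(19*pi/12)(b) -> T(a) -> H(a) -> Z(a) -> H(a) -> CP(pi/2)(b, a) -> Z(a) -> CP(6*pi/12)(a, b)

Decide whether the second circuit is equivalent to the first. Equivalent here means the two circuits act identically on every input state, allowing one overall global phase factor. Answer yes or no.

Yes — the two circuits implement the same unitary up to a global phase.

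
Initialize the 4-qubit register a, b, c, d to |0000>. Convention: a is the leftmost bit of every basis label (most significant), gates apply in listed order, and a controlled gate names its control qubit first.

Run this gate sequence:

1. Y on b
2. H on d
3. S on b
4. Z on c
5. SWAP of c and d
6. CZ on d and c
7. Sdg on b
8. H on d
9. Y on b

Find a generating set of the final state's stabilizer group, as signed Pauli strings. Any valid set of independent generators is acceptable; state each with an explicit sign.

One valid set of independent stabilizer generators is +IIXI, +IIIX, +ZIII, +IZII (any independent generating set of the same group is equally correct).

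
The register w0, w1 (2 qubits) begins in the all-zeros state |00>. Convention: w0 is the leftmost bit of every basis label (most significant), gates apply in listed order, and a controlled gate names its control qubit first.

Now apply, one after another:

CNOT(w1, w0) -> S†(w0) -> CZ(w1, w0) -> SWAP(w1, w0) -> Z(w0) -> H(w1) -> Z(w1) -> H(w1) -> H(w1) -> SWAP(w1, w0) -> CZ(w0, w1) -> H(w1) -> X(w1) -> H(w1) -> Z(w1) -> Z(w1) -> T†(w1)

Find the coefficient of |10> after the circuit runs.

|10> carries amplitude -sqrt(2)/2 in the final state. Key observation: steps 12-15 multiply out to the identity, so the circuit reduces to the remaining gates.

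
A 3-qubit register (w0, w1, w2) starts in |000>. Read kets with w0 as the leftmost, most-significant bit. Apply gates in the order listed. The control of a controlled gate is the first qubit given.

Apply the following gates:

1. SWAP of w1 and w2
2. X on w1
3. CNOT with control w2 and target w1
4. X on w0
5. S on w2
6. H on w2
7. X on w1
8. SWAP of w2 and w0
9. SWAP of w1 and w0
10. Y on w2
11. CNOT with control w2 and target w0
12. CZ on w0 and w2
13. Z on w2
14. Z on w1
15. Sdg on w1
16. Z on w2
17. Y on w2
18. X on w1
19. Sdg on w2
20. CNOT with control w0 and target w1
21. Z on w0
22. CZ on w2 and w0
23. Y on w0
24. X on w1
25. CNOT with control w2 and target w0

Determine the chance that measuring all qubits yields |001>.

Outcome |001> occurs with probability 1/2.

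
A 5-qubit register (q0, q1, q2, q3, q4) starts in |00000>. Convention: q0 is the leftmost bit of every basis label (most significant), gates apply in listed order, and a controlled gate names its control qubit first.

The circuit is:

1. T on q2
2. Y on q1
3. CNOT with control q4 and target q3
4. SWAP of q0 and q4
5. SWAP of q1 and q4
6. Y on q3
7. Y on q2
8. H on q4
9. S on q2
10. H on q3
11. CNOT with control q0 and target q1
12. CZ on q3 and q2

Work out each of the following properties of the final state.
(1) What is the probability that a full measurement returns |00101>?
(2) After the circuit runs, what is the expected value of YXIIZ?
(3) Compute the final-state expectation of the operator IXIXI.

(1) Outcome |00101> occurs with probability 1/4.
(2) The expectation value of YXIIZ is 0.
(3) The expectation value of IXIXI is 0.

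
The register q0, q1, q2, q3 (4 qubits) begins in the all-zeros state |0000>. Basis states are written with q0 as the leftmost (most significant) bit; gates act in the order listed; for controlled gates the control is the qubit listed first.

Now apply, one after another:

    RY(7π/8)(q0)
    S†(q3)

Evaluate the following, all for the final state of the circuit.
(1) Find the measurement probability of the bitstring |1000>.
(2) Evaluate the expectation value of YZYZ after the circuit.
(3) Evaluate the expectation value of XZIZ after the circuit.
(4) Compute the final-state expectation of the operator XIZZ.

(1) The probability of measuring |1000> is sin(7*pi/16)**2.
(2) In the final state, YZYZ has expectation 0.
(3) The observable XZIZ averages to sqrt(2 - sqrt(2))/2.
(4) The observable XIZZ averages to sqrt(2 - sqrt(2))/2.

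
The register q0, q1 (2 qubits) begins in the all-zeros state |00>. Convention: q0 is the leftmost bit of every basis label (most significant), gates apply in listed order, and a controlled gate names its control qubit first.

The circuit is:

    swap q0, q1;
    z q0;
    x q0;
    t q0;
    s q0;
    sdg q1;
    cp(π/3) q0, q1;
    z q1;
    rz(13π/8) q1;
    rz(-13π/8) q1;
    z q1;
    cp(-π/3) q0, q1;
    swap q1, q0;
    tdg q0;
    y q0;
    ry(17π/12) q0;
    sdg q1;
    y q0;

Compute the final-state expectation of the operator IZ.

The expectation value of IZ is -1. Key observation: steps 7-12 multiply out to the identity, so the circuit reduces to the remaining gates.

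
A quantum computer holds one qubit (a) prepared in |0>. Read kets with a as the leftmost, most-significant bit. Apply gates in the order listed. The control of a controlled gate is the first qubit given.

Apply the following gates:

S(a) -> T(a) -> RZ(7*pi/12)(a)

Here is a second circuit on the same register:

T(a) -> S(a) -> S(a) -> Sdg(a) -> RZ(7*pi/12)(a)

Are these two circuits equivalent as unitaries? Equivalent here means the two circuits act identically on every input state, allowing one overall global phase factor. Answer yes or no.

Yes: on every input state the two circuits agree up to one overall phase factor.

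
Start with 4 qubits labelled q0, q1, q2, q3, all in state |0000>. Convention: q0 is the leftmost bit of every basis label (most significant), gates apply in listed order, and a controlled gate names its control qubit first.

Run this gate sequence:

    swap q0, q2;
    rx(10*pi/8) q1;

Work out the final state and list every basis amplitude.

The final amplitudes are -sqrt(2 - sqrt(2))/2 on |0000>, -I*sqrt(sqrt(2) + 2)/2 on |0100>, and 0 on every other basis state.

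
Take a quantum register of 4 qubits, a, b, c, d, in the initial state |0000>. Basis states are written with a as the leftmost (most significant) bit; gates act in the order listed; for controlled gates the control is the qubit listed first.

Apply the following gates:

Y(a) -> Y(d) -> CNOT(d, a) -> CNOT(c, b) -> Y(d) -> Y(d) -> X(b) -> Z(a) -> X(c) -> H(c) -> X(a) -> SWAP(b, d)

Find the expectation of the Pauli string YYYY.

In the final state, YYYY has expectation 0.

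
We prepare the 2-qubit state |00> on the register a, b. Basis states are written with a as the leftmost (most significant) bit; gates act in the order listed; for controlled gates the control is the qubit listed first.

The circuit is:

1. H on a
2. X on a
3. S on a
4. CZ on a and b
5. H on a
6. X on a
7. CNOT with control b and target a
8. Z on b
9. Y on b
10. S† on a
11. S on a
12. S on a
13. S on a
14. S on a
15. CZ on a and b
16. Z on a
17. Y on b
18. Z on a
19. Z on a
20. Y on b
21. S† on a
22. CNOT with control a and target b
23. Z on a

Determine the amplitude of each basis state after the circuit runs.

The final amplitudes are 0 on |00>, 1/2 + I/2 on |01>, -1/2 + I/2 on |10>, 0 on |11>. Key observation: the block from step 11 through step 14 cancels to the identity and can be dropped.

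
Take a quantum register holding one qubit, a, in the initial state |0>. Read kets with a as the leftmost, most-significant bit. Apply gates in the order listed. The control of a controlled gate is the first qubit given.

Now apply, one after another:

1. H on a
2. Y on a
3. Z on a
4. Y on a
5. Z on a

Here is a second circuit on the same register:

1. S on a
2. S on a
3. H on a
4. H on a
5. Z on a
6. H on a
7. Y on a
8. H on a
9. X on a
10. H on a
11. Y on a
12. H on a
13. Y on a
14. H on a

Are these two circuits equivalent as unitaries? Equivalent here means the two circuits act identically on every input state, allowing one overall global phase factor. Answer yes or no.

No — the two circuits implement different unitaries, even allowing a global phase.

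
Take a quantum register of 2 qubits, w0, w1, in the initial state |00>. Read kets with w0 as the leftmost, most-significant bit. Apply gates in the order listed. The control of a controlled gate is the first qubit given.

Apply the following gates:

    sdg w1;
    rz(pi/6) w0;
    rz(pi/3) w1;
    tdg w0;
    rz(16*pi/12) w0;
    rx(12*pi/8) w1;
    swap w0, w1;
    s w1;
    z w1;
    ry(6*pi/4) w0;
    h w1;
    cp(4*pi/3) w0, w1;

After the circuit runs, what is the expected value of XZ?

The observable XZ averages to -sqrt(3)/4.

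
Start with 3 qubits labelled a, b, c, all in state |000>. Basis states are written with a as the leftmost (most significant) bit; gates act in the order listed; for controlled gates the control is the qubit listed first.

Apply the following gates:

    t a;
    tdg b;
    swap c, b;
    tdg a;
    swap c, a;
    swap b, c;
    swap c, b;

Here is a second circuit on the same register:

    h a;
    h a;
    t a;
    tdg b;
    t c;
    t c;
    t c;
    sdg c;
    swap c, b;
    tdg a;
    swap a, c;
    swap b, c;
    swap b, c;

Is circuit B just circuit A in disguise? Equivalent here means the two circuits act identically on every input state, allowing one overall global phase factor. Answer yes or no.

No — the two circuits implement different unitaries, even allowing a global phase.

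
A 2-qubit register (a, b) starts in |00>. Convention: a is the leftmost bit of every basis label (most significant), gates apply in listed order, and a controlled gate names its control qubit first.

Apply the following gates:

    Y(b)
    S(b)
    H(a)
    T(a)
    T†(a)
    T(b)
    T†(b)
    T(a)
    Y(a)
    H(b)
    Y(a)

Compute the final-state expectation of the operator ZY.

The expectation value of ZY is 0.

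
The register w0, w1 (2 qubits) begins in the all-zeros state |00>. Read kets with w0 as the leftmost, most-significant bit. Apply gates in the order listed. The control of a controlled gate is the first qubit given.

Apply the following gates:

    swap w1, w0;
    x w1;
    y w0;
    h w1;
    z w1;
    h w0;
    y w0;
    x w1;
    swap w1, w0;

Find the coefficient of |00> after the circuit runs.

|00> carries amplitude -1/2 in the final state.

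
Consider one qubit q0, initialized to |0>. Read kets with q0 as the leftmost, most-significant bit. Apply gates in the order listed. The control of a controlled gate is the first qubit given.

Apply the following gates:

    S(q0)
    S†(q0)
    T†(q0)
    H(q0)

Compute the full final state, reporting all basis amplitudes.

The final amplitudes are sqrt(2)/2 on |0>, sqrt(2)/2 on |1>. Key observation: the block from step 1 through step 2 cancels to the identity and can be dropped.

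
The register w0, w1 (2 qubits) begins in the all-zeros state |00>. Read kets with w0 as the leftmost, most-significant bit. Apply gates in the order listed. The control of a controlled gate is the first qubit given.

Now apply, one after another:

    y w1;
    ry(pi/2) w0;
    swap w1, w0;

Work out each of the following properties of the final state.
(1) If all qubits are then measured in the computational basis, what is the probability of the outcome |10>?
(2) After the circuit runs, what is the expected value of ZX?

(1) A full measurement returns |10> with probability 1/2.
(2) In the final state, ZX has expectation -1.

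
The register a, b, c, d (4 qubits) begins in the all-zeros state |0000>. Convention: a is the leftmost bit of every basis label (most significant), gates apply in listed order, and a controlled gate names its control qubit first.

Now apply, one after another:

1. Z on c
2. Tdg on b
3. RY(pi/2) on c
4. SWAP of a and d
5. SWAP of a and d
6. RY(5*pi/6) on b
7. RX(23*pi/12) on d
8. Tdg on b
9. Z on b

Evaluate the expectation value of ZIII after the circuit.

The observable ZIII averages to 1. Key observation: steps 4-5 multiply out to the identity, so the circuit reduces to the remaining gates.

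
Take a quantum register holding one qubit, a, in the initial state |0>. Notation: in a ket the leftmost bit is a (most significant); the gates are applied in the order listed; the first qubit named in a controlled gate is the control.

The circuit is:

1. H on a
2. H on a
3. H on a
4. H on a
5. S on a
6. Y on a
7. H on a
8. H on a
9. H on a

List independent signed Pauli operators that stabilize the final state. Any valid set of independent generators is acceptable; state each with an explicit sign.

One valid set of independent stabilizer generators is -X (any independent generating set of the same group is equally correct).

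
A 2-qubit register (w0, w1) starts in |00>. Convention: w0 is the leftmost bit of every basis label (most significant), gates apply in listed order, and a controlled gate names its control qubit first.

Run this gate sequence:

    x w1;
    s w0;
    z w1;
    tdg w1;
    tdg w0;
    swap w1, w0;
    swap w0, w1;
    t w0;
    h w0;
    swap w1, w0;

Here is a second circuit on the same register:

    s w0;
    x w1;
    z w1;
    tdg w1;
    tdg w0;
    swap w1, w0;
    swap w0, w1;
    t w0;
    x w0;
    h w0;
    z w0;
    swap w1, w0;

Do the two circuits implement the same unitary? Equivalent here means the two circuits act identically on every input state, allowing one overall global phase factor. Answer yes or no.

Yes: on every input state the two circuits agree up to one overall phase factor.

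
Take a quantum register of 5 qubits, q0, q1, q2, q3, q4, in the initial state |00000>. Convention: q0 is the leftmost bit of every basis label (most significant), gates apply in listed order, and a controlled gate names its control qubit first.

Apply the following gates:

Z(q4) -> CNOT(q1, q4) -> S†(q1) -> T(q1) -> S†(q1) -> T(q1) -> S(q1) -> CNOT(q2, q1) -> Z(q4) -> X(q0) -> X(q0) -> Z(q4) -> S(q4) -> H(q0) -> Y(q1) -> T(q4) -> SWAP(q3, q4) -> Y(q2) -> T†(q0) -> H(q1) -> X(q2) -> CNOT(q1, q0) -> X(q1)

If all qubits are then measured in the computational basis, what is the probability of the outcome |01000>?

A full measurement returns |01000> with probability 1/4. Key observation: steps 9-12 multiply out to the identity, so the circuit reduces to the remaining gates.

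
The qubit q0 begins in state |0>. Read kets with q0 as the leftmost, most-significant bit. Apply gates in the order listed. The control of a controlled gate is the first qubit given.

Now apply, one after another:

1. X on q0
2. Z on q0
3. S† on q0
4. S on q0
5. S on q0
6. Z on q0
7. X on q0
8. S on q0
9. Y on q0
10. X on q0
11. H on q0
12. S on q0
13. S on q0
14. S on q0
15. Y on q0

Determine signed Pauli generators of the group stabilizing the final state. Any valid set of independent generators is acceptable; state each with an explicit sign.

One valid set of independent stabilizer generators is -Y (any independent generating set of the same group is equally correct).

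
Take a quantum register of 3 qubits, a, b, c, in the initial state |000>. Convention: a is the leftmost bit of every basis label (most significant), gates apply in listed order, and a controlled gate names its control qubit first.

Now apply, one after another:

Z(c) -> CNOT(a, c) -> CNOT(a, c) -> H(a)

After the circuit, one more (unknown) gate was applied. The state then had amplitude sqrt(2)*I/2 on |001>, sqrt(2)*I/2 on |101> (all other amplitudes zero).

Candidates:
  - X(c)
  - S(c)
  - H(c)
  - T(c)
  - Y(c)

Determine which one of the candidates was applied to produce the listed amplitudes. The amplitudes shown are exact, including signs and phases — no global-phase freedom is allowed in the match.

The applied gate was Y(c). Key observation: the block from step 2 through step 3 cancels to the identity and can be dropped.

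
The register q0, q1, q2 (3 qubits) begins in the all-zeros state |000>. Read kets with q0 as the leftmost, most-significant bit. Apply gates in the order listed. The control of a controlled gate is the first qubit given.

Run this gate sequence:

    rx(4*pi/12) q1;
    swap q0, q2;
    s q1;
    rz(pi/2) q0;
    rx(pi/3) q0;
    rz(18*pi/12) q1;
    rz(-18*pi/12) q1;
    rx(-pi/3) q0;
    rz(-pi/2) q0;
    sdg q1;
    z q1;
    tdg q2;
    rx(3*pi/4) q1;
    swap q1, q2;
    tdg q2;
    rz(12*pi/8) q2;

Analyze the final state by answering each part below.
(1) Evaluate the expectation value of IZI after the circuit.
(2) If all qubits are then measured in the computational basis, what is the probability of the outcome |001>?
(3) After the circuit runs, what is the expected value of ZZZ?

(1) The observable IZI averages to 1. Key observation: steps 3-10 multiply out to the identity, so the circuit reduces to the remaining gates.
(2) The probability of measuring |001> is -sqrt(6)/8 + sqrt(2)/8 + 1/2.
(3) The observable ZZZ averages to -sqrt(2)/4 + sqrt(6)/4.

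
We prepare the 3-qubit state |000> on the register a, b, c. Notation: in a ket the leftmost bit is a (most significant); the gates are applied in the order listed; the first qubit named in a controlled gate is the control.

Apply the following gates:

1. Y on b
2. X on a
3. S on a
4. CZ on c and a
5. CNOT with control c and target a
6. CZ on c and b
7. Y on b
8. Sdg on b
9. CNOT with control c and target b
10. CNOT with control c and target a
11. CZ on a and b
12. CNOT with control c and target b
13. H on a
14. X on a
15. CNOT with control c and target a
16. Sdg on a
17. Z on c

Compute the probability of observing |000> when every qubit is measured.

A full measurement returns |000> with probability 1/2.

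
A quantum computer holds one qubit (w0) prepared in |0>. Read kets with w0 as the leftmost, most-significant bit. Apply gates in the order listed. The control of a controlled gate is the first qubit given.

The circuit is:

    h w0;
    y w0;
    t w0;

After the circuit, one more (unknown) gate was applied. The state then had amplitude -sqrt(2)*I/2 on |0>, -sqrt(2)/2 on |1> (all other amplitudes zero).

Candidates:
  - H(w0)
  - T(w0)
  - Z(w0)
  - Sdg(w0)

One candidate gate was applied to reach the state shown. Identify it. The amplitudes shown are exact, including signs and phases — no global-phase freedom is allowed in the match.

The applied gate was T(w0).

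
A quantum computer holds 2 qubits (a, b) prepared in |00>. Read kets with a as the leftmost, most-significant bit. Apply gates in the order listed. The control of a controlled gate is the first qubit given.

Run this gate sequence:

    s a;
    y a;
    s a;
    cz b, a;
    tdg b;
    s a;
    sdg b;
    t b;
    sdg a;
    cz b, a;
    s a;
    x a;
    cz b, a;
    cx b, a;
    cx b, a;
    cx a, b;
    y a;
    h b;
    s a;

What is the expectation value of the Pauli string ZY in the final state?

The expectation value of ZY is 0. Key observation: gates 14-15 undo each other exactly, leaving only the rest of the circuit to track.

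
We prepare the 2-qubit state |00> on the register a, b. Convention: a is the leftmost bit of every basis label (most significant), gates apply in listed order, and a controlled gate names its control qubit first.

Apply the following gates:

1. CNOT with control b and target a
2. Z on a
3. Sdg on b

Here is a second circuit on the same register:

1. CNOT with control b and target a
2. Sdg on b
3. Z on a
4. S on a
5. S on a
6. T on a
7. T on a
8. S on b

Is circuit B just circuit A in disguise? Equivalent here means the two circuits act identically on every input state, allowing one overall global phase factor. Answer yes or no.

No: there is an input state on which the two circuits produce genuinely different outputs (not merely differing by a phase).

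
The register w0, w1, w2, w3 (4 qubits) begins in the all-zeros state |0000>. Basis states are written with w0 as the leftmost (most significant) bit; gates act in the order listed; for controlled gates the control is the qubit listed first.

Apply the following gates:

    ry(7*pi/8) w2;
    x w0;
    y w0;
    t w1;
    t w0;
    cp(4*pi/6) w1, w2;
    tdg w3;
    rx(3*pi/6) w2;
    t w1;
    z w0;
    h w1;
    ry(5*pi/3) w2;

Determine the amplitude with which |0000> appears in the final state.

The final state's coefficient on |0000> equals sin(19*pi/48)/2 + I*sin(11*pi/48)/2.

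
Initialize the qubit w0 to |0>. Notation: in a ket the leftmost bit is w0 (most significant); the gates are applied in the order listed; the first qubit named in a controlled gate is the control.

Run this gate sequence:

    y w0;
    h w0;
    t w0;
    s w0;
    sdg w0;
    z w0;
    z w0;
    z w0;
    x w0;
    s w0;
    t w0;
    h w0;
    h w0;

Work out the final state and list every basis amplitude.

The final amplitudes are sqrt(2)*exp(3*I*pi/4)/2 on |0>, -sqrt(2)*exp(I*pi/4)/2 on |1>.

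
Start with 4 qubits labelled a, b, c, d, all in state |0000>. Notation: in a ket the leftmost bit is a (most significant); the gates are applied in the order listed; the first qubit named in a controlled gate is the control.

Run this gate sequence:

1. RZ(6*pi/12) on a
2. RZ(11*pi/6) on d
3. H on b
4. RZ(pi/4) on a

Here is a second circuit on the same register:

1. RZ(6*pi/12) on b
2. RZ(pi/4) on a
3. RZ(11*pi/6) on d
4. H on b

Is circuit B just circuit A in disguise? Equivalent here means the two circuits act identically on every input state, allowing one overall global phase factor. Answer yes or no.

No: there is an input state on which the two circuits produce genuinely different outputs (not merely differing by a phase).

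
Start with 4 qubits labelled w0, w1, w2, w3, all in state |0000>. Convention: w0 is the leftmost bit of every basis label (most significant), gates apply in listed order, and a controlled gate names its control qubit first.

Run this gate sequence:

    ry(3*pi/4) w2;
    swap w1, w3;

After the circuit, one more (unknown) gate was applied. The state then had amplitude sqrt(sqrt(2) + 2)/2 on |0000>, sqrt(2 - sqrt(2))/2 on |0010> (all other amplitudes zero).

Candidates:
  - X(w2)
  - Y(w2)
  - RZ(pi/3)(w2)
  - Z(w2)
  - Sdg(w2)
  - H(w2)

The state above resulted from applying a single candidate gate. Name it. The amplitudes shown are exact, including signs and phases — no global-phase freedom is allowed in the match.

The applied gate was X(w2).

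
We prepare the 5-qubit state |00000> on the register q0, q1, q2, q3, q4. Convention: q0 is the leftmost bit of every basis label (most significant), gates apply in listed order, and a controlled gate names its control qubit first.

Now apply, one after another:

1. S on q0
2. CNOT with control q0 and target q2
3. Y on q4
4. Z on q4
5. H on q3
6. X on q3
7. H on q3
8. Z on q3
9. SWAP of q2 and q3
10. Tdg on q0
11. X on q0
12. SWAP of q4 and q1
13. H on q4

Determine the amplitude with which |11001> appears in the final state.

The amplitude on |11001> is -sqrt(2)*I/2. Key observation: the block from step 5 through step 8 cancels to the identity and can be dropped.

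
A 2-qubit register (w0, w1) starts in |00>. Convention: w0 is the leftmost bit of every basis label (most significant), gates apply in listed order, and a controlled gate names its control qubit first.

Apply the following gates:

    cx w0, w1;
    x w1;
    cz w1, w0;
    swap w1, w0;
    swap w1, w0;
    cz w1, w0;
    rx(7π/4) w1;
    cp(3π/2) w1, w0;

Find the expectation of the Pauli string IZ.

The observable IZ averages to -sqrt(2)/2. Key observation: gates 3-6 undo each other exactly, leaving only the rest of the circuit to track.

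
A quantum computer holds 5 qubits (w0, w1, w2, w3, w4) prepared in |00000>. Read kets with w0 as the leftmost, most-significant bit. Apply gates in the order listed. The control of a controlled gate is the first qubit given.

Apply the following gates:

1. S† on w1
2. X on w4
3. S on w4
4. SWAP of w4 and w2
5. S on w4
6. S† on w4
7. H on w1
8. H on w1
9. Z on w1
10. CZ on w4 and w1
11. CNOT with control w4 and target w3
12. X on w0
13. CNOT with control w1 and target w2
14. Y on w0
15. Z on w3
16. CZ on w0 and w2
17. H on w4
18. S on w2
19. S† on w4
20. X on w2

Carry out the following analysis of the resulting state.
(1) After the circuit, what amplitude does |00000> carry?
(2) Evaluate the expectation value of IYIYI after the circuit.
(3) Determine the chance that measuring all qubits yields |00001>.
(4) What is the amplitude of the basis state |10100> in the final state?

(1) The final state's coefficient on |00000> equals sqrt(2)*I/2. Key observation: steps 7-8 multiply out to the identity, so the circuit reduces to the remaining gates.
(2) In the final state, IYIYI has expectation 0.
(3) A full measurement returns |00001> with probability 1/2.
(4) |10100> carries amplitude 0 in the final state.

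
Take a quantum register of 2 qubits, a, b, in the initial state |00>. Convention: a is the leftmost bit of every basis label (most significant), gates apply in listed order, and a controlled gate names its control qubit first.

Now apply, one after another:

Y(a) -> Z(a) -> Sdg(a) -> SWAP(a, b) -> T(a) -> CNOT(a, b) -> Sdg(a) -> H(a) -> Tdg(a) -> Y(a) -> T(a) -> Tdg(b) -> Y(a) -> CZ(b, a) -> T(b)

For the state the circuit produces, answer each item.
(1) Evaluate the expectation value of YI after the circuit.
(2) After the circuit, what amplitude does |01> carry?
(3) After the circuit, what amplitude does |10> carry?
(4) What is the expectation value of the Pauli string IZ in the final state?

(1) The expectation value of YI is 1.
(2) The amplitude on |01> is -sqrt(2)*exp(I*pi/4)/2.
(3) The final state's coefficient on |10> equals 0.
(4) In the final state, IZ has expectation -1.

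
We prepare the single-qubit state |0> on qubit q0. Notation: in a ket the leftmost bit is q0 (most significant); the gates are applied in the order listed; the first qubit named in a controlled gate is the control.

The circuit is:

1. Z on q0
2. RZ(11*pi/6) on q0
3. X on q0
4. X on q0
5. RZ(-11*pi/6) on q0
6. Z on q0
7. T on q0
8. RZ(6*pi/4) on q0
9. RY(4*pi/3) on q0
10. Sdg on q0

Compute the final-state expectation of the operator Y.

In the final state, Y has expectation sqrt(3)/2. Key observation: gates 1-6 undo each other exactly, leaving only the rest of the circuit to track.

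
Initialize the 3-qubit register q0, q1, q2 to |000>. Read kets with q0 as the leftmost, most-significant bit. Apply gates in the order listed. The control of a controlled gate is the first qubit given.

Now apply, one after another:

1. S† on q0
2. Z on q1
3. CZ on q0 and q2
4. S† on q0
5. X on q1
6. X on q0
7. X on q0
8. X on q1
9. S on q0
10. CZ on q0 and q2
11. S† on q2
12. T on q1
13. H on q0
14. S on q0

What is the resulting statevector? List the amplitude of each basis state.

The resulting statevector has amplitude sqrt(2)/2 on |000>, sqrt(2)*I/2 on |100>, and 0 on every other basis state. Key observation: the block from step 3 through step 10 cancels to the identity and can be dropped.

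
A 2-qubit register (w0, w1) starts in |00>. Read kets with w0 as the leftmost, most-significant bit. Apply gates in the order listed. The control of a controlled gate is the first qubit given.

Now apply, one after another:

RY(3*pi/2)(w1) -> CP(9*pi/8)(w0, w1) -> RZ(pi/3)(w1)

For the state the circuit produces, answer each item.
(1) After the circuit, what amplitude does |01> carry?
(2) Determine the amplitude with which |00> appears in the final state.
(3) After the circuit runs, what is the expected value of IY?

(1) The final state's coefficient on |01> equals sqrt(2)*exp(I*pi/6)/2.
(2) The final state's coefficient on |00> equals sqrt(2)*exp(5*I*pi/6)/2.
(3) The expectation value of IY is -sqrt(3)/2.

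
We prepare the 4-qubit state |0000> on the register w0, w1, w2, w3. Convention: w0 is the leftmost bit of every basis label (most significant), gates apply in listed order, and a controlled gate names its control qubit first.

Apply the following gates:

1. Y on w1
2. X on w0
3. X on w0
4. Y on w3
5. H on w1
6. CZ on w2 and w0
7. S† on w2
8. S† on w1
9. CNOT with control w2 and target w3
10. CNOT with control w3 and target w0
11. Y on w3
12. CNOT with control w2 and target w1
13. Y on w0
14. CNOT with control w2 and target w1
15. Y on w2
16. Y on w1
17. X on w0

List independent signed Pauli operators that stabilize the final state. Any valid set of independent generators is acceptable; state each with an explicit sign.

The stabilizer group can be generated by +IYII, -ZIII, -IIZI, +IIIZ, among other valid generating sets.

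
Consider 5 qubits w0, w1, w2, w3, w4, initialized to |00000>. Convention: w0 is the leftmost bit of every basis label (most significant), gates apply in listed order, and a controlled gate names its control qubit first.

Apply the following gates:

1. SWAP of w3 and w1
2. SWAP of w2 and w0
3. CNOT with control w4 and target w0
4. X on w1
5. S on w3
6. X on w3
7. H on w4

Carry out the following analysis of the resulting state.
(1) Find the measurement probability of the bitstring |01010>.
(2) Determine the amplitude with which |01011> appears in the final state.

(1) Outcome |01010> occurs with probability 1/2.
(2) The final state's coefficient on |01011> equals sqrt(2)/2.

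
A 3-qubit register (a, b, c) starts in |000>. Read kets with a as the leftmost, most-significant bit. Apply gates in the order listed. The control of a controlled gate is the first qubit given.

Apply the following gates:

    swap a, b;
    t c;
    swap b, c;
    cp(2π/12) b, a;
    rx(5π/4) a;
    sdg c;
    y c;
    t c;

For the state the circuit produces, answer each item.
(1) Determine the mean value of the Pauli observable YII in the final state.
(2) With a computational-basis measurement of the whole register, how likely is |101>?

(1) In the final state, YII has expectation sqrt(2)/2.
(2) Outcome |101> occurs with probability sqrt(2)/4 + 1/2.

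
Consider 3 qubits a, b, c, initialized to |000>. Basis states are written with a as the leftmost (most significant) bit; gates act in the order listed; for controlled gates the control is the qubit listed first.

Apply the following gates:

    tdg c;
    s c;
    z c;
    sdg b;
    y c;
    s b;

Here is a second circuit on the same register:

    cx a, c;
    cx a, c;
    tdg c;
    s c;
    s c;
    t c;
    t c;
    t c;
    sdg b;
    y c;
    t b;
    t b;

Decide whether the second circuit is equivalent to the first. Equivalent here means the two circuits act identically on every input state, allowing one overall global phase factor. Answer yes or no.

No: there is an input state on which the two circuits produce genuinely different outputs (not merely differing by a phase).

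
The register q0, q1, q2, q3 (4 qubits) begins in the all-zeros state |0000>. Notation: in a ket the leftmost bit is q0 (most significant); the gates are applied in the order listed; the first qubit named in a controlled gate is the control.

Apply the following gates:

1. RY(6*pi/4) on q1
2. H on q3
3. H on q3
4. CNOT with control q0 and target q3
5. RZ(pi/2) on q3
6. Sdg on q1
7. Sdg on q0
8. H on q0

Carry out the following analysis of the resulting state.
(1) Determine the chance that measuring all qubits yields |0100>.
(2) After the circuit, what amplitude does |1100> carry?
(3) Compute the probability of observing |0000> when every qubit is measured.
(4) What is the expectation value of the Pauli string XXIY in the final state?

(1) Outcome |0100> occurs with probability 1/4.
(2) |1100> carries amplitude -exp(I*pi/4)/2 in the final state.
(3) A full measurement returns |0000> with probability 1/4.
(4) The expectation value of XXIY is 0.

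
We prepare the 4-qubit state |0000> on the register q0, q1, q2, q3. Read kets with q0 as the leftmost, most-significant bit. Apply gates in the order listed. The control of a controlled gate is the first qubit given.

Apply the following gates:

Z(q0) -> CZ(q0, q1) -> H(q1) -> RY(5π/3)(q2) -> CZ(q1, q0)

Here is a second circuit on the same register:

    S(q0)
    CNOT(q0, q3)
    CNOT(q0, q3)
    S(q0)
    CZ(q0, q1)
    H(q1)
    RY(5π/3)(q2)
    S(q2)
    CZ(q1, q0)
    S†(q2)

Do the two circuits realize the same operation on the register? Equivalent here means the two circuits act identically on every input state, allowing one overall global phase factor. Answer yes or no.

Yes — the two circuits implement the same unitary up to a global phase.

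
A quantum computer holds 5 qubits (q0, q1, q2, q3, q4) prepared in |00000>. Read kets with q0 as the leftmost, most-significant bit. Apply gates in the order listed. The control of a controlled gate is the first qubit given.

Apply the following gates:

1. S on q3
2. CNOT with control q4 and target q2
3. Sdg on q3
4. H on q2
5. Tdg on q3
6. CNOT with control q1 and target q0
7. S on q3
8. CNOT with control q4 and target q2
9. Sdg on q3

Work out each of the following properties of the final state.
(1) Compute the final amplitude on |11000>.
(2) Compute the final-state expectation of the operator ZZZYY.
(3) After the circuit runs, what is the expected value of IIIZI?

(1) |11000> carries amplitude 0 in the final state.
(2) In the final state, ZZZYY has expectation 0.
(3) The expectation value of IIIZI is 1.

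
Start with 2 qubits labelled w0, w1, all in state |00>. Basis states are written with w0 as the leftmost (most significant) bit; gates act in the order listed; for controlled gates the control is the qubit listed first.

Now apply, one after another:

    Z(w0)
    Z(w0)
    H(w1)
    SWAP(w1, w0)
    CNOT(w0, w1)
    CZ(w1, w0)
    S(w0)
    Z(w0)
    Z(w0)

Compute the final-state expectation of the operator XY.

The expectation value of XY is -1.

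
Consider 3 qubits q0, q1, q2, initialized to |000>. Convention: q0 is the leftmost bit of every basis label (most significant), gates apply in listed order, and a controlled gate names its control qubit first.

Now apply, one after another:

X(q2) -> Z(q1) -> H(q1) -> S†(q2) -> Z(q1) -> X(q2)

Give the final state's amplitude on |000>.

|000> carries amplitude -sqrt(2)*I/2 in the final state.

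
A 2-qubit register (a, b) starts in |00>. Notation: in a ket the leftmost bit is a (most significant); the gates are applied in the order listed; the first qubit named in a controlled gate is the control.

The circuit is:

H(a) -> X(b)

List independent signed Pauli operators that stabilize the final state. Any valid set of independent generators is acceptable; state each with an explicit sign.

The stabilizer group can be generated by +XI, -IZ, among other valid generating sets.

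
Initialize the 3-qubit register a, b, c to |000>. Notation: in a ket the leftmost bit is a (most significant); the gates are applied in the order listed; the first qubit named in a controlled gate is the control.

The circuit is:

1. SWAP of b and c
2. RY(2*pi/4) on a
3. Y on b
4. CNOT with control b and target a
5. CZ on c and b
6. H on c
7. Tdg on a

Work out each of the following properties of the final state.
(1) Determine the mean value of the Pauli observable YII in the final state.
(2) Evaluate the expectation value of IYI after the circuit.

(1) The expectation value of YII is -sqrt(2)/2.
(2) The expectation value of IYI is 0.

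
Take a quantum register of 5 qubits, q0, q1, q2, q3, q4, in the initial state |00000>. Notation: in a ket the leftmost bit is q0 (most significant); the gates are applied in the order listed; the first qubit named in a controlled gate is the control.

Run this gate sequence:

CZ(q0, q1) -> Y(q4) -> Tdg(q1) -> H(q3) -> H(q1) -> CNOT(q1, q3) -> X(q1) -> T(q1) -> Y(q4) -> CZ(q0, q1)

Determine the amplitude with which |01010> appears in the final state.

|01010> carries amplitude exp(I*pi/4)/2 in the final state.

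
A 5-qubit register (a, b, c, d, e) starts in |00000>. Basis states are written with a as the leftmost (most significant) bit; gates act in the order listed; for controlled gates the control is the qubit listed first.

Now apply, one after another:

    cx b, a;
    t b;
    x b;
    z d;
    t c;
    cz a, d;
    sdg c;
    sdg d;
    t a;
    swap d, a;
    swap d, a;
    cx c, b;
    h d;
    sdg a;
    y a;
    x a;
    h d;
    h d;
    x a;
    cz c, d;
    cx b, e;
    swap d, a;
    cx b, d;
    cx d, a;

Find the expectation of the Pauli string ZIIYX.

The expectation value of ZIIYX is 0. Key observation: the block from step 16 through step 19 cancels to the identity and can be dropped.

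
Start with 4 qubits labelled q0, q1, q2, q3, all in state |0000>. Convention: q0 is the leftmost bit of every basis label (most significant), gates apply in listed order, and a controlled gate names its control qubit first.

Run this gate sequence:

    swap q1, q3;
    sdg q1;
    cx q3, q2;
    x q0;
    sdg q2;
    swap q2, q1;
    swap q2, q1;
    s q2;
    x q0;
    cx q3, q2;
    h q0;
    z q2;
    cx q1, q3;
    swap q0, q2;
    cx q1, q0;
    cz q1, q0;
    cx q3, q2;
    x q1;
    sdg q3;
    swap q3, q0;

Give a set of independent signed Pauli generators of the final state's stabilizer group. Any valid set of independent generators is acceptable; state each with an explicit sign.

One valid set of independent stabilizer generators is +IIXI, +ZIII, -IZII, +IIIZ (any independent generating set of the same group is equally correct). Key observation: gates 3-10 undo each other exactly, leaving only the rest of the circuit to track.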